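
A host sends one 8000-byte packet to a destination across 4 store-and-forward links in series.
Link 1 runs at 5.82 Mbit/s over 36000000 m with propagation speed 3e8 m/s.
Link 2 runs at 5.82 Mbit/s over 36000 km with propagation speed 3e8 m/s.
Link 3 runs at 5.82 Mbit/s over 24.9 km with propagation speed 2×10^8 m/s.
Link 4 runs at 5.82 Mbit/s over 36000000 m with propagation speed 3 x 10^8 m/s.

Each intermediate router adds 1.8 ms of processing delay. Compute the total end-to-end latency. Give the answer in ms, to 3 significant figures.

410 ms

L = 8000 × 8 = 64000 bits.
Transmission delay per hop = L/R = 64000/5820000 = 10.9966 ms; 4 hops → 43.9863 ms.
Propagation delays (d/s per hop): 120, 120, 0.1245, 120 ms; sum = 360.125 ms.
Processing at 3 router(s): 3 × 1.8 ms = 5.4 ms.
End-to-end = 410 ms.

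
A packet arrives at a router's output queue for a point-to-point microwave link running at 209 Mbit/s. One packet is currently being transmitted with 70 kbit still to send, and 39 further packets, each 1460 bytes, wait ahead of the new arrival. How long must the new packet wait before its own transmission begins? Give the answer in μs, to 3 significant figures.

Each queued packet: L/R = 11680/209000000 = 55.8852 μs.
39 queued → 2179.52 μs.
Plus remaining 70000 bits of current packet: 334.928 μs.
Queuing delay = 2510 μs.

2510 μs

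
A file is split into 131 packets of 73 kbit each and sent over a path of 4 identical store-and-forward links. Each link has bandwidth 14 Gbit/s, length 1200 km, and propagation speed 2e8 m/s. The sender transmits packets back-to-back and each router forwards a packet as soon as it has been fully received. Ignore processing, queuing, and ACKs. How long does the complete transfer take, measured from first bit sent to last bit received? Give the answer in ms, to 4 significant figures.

24.70 ms

Per-hop transmission t_tx = L/R = 73000/14000000000 = 0.00521429 ms.
Per-hop propagation t_prop = 1200000/200000000 = 6 ms.
Pipeline fill: first packet needs 4·t_tx to clear all hops; remaining 130 packets each add one t_tx.
Total = (4+131-1)·t_tx + 4·t_prop = 134·0.00521429 + 4·6 = 24.70 ms.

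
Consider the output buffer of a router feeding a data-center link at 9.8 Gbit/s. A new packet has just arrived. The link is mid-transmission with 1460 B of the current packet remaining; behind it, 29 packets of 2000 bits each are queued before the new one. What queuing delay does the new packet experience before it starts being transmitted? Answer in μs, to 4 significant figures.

7.110 μs

Each queued packet: L/R = 2000/9800000000 = 0.204082 μs.
29 queued → 5.91837 μs.
Plus remaining 11680 bits of current packet: 1.19184 μs.
Queuing delay = 7.110 μs.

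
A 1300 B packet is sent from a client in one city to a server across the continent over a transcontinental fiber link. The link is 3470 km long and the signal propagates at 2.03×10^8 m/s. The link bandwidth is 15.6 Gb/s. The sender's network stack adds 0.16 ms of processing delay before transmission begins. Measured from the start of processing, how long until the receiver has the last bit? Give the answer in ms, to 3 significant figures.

L = 1300 × 8 = 10400 bits.
Transmission delay = L/R = 10400 / 15600000000 = 0.000666667 ms.
Propagation delay = d/s = 3470000 m / 2.03e+08 m/s = 17.0936 ms.
Plus processing delay 0.16 ms = 0.16 ms.
Total = 17.3 ms.

17.3 ms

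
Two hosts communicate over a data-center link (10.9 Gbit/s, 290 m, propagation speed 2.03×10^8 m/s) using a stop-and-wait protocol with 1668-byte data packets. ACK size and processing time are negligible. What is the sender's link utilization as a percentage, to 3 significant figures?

30.0 %

t_tx = L/R = 13344/10900000000 = 1.22422e-06 s.
t_prop = 290/2.03e+08 = 1.42857e-06 s; RTT = 2.85714e-06 s.
Cycle = t_tx + RTT = 4.08136e-06 s.
Utilization = t_tx / cycle = 1.22422e-06/4.08136e-06 = 30.0 %.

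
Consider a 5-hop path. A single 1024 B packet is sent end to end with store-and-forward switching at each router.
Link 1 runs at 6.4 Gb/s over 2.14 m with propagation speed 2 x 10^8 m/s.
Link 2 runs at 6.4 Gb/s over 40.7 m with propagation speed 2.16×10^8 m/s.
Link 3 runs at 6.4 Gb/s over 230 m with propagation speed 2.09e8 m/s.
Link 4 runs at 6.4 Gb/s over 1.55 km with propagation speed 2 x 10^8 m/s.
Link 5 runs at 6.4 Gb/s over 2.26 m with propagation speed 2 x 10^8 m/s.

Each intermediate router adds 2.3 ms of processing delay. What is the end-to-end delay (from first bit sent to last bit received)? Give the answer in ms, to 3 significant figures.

9.22 ms

L = 1024 × 8 = 8192 bits.
Transmission delay per hop = L/R = 8192/6400000000 = 0.00128 ms; 5 hops → 0.0064 ms.
Propagation delays (d/s per hop): 1.07e-05, 0.000188426, 0.00110048, 0.00775, 1.13e-05 ms; sum = 0.0090609 ms.
Processing at 4 router(s): 4 × 2.3 ms = 9.2 ms.
End-to-end = 9.22 ms.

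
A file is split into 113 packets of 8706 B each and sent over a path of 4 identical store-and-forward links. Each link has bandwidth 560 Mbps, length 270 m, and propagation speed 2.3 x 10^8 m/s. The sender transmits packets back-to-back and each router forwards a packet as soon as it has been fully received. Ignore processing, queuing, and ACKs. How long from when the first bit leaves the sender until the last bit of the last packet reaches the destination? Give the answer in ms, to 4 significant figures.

Per-hop transmission t_tx = L/R = 69648/560000000 = 0.124371 ms.
Per-hop propagation t_prop = 270/2.3e+08 = 0.00117391 ms.
Pipeline fill: first packet needs 4·t_tx to clear all hops; remaining 112 packets each add one t_tx.
Total = (4+113-1)·t_tx + 4·t_prop = 116·0.124371 + 4·0.00117391 = 14.43 ms.

14.43 ms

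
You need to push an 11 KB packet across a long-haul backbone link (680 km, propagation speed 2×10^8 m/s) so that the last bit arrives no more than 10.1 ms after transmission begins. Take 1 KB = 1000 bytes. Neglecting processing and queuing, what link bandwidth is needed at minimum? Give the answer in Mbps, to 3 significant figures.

13.1 Mbps

L = 88000 bits.
Propagation delay = 680000 / 200000000 = 3.4 ms.
Transmission budget = 10.1 − 3.4 = 6.7 ms.
R ≥ L / t_tx = 88000 bits / 0.0067 s = 13.1 Mbps.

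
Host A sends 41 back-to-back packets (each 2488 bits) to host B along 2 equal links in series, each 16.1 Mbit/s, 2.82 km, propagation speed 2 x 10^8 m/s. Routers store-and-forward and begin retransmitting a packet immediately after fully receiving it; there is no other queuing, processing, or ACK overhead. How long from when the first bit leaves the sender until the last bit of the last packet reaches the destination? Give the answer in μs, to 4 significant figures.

Per-hop transmission t_tx = L/R = 2488/1.61e+07 = 154.534 μs.
Per-hop propagation t_prop = 2820/200000000 = 14.1 μs.
Pipeline fill: first packet needs 2·t_tx to clear all hops; remaining 40 packets each add one t_tx.
Total = (2+41-1)·t_tx + 2·t_prop = 42·154.534 + 2·14.1 = 6519 μs.

6519 μs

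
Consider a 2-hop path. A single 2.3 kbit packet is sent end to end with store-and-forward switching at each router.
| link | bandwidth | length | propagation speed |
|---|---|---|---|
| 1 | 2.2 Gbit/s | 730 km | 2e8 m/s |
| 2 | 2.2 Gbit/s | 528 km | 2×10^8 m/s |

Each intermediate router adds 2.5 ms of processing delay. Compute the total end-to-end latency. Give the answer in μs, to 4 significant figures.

L = 2300 bits.
Transmission delay per hop = L/R = 2300/2200000000 = 1.04545 μs; 2 hops → 2.09091 μs.
Propagation delays (d/s per hop): 3650, 2640 μs; sum = 6290 μs.
Processing at 1 router(s): 1 × 2.5 ms = 2500 μs.
End-to-end = 8792 μs.

8792 μs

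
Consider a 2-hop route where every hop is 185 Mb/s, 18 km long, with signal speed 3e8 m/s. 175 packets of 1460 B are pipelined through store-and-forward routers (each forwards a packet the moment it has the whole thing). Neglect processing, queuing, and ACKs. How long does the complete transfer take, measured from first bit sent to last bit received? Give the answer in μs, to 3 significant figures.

Per-hop transmission t_tx = L/R = 11680/185000000 = 63.1351 μs.
Per-hop propagation t_prop = 18000/300000000 = 60 μs.
Pipeline fill: first packet needs 2·t_tx to clear all hops; remaining 174 packets each add one t_tx.
Total = (2+175-1)·t_tx + 2·t_prop = 176·63.1351 + 2·60 = 11200 μs.

11200 μs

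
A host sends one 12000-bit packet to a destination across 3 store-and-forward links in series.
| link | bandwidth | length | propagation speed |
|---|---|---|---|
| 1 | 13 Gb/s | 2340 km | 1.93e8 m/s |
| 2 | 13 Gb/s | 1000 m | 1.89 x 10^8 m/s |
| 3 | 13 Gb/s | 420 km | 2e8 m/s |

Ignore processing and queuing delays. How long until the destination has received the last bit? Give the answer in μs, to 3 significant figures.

14200 μs

Transmission delay per hop = L/R = 12000/13000000000 = 0.923077 μs; 3 hops → 2.76923 μs.
Propagation delays (d/s per hop): 12124.4, 5.29101, 2100 μs; sum = 14229.6 μs.
End-to-end = 14200 μs.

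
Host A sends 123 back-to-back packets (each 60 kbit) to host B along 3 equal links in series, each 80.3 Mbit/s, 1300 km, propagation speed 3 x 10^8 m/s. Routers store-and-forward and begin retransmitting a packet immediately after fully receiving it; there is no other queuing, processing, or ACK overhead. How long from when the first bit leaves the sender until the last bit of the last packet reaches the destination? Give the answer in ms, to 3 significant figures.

106 ms

Per-hop transmission t_tx = L/R = 60000/80300000 = 0.747198 ms.
Per-hop propagation t_prop = 1300000/300000000 = 4.33333 ms.
Pipeline fill: first packet needs 3·t_tx to clear all hops; remaining 122 packets each add one t_tx.
Total = (3+123-1)·t_tx + 3·t_prop = 125·0.747198 + 3·4.33333 = 106 ms.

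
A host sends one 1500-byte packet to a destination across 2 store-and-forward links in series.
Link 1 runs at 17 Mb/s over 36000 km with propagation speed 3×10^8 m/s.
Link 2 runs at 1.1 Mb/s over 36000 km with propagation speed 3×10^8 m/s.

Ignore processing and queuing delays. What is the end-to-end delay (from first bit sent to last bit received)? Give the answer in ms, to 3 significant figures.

252 ms

L = 1500 × 8 = 12000 bits.
Transmission delays (L/R per hop): 0.705882, 10.9091 ms; sum = 11.615 ms.
Propagation delays (d/s per hop): 120, 120 ms; sum = 240 ms.
End-to-end = 252 ms.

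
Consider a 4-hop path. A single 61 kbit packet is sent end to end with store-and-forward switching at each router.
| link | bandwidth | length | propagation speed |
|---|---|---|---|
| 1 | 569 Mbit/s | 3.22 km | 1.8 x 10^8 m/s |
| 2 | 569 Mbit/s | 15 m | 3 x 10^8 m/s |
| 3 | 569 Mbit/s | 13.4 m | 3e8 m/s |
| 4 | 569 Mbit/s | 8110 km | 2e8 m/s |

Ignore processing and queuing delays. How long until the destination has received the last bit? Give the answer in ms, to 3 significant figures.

L = 61000 bits.
Transmission delay per hop = L/R = 61000/569000000 = 0.107206 ms; 4 hops → 0.428822 ms.
Propagation delays (d/s per hop): 0.0178889, 5e-05, 4.46667e-05, 40.55 ms; sum = 40.568 ms.
End-to-end = 41.0 ms.

41.0 ms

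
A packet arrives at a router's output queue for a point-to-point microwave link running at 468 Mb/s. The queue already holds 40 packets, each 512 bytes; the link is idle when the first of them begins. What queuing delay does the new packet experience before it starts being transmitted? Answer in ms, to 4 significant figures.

0.3501 ms

Each queued packet: L/R = 4096/468000000 = 0.00875214 ms.
40 queued → 0.350085 ms.
Queuing delay = 0.3501 ms.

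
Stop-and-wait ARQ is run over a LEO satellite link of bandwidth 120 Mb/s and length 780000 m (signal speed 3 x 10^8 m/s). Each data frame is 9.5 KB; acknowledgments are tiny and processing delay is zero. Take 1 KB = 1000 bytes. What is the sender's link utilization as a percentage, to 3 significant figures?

10.9 %

t_tx = L/R = 76000/120000000 = 0.000633333 s.
t_prop = 780000/300000000 = 0.0026 s; RTT = 0.0052 s.
Cycle = t_tx + RTT = 0.00583333 s.
Utilization = t_tx / cycle = 0.000633333/0.00583333 = 10.9 %.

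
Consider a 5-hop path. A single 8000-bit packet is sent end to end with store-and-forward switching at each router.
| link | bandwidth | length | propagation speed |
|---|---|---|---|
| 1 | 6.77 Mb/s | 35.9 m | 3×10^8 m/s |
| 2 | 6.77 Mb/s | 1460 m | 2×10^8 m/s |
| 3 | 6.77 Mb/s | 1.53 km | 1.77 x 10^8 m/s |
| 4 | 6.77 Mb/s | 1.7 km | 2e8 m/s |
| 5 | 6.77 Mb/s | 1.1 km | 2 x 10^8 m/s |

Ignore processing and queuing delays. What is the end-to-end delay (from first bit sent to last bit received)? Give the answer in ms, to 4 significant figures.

Transmission delay per hop = L/R = 8000/6770000 = 1.18168 ms; 5 hops → 5.90842 ms.
Propagation delays (d/s per hop): 0.000119667, 0.0073, 0.00864407, 0.0085, 0.0055 ms; sum = 0.0300637 ms.
End-to-end = 5.938 ms.

5.938 ms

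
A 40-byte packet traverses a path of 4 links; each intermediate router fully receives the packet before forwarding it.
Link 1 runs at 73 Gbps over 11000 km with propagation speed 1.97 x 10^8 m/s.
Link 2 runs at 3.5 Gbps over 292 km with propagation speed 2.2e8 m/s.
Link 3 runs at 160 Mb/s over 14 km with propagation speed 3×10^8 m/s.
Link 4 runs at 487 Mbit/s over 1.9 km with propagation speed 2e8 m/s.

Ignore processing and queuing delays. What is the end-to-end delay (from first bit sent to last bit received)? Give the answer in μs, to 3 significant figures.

57200 μs

L = 40 × 8 = 320 bits.
Transmission delays (L/R per hop): 0.00438356, 0.0914286, 2, 0.657084 μs; sum = 2.7529 μs.
Propagation delays (d/s per hop): 55837.6, 1327.27, 46.6667, 9.5 μs; sum = 57221 μs.
End-to-end = 57200 μs.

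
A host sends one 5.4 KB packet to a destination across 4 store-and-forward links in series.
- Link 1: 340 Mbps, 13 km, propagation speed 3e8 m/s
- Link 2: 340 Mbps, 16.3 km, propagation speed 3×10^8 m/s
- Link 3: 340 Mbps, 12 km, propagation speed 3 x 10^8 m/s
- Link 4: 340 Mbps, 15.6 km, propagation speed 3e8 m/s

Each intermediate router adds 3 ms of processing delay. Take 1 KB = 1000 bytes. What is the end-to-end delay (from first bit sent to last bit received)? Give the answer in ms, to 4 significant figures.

9.698 ms

L = 43200 bits.
Transmission delay per hop = L/R = 43200/340000000 = 0.127059 ms; 4 hops → 0.508235 ms.
Propagation delays (d/s per hop): 0.0433333, 0.0543333, 0.04, 0.052 ms; sum = 0.189667 ms.
Processing at 3 router(s): 3 × 3 ms = 9 ms.
End-to-end = 9.698 ms.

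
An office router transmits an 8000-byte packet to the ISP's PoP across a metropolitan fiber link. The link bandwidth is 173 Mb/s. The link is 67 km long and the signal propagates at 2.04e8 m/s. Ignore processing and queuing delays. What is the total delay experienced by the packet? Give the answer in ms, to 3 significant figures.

0.698 ms

L = 8000 × 8 = 64000 bits.
Transmission delay = L/R = 64000 / 173000000 = 0.369942 ms.
Propagation delay = d/s = 67000 m / 204000000 m/s = 0.328431 ms.
Total = 0.698 ms.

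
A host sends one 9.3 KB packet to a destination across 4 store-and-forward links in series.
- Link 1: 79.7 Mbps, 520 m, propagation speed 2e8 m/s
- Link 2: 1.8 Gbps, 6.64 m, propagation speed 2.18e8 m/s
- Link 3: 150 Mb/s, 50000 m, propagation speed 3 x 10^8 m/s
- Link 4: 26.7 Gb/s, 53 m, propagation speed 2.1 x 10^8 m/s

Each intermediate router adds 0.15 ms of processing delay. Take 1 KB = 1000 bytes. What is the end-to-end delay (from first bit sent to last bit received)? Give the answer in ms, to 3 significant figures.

2.09 ms

L = 74400 bits.
Transmission delays (L/R per hop): 0.933501, 0.0413333, 0.496, 0.00278652 ms; sum = 1.47362 ms.
Propagation delays (d/s per hop): 0.0026, 3.04587e-05, 0.166667, 0.000252381 ms; sum = 0.16955 ms.
Processing at 3 router(s): 3 × 0.15 ms = 0.45 ms.
End-to-end = 2.09 ms.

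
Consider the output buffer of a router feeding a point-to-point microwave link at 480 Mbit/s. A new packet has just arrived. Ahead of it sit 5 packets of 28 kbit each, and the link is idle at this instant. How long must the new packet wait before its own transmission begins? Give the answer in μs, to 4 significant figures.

291.7 μs

Each queued packet: L/R = 28000/480000000 = 58.3333 μs.
5 queued → 291.667 μs.
Queuing delay = 291.7 μs.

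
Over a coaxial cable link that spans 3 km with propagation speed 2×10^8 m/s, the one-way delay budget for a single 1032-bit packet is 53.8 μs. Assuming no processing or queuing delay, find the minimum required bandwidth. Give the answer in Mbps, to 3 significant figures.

Propagation delay = 3000 / 200000000 = 15 μs.
Transmission budget = 53.8 − 15 = 38.8 μs.
R ≥ L / t_tx = 1032 bits / 3.88e-05 s = 26.6 Mbps.

26.6 Mbps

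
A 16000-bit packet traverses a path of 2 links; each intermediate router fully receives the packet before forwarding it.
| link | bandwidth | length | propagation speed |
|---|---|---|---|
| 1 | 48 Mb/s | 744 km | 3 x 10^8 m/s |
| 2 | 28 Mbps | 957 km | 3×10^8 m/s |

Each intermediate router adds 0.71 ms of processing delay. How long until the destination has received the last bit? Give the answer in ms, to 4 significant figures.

Transmission delays (L/R per hop): 0.333333, 0.571429 ms; sum = 0.904762 ms.
Propagation delays (d/s per hop): 2.48, 3.19 ms; sum = 5.67 ms.
Processing at 1 router(s): 1 × 0.71 ms = 0.71 ms.
End-to-end = 7.285 ms.

7.285 ms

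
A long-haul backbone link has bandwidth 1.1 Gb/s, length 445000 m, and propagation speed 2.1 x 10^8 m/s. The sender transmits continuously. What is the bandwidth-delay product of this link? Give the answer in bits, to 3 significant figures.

Propagation delay = 445000 / 210000000 = 0.00211905 s.
BDP = R × t_prop = 1100000000 × 0.00211905 = 2330950 bits.

2330000 bits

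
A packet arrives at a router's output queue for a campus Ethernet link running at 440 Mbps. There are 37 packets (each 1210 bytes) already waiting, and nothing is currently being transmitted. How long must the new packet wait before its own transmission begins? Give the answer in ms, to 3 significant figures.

0.814 ms

Each queued packet: L/R = 9680/440000000 = 0.022 ms.
37 queued → 0.814 ms.
Queuing delay = 0.814 ms.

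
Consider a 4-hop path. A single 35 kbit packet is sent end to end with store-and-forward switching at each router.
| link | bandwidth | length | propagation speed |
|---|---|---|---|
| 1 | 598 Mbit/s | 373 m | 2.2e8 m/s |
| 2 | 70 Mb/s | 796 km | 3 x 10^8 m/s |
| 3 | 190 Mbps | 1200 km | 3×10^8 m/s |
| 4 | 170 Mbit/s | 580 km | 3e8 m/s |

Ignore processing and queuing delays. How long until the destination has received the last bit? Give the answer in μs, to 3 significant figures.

9540 μs

L = 35000 bits.
Transmission delays (L/R per hop): 58.5284, 500, 184.211, 205.882 μs; sum = 948.621 μs.
Propagation delays (d/s per hop): 1.69545, 2653.33, 4000, 1933.33 μs; sum = 8588.36 μs.
End-to-end = 9540 μs.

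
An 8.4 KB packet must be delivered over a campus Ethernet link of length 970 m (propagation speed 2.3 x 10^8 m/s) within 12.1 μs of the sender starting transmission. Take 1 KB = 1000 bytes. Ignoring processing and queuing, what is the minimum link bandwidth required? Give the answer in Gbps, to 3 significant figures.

L = 67200 bits.
Propagation delay = 970 / 2.3e+08 = 4.21739 μs.
Transmission budget = 12.1 − 4.21739 = 7.88261 μs.
R ≥ L / t_tx = 67200 bits / 7.88261e-06 s = 8.53 Gbps.

8.53 Gbps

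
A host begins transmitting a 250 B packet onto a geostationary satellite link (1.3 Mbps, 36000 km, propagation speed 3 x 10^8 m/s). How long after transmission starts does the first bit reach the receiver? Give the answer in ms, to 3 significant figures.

120 ms

First bit experiences only propagation delay: d/s = 36000000/300000000 = 120 ms.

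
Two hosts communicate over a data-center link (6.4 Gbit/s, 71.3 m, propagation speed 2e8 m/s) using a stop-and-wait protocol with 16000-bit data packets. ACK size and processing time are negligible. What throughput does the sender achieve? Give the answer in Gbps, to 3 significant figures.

4.98 Gbps

t_tx = L/R = 16000/6400000000 = 2.5e-06 s.
t_prop = 71.3/200000000 = 3.565e-07 s; RTT = 7.13e-07 s.
Cycle = t_tx + RTT = 3.213e-06 s.
Throughput = L / cycle = 16000 / 3.213e-06 = 4.98 Gbps.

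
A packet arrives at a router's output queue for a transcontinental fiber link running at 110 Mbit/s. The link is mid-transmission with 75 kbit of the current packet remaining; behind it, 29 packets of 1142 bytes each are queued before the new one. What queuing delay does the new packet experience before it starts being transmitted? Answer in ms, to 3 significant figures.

Each queued packet: L/R = 9136/110000000 = 0.0830545 ms.
29 queued → 2.40858 ms.
Plus remaining 75000 bits of current packet: 0.681818 ms.
Queuing delay = 3.09 ms.

3.09 ms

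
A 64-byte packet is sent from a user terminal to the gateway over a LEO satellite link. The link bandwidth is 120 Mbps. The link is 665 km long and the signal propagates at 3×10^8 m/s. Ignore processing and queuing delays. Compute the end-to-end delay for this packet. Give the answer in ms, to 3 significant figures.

2.22 ms

L = 64 × 8 = 512 bits.
Transmission delay = L/R = 512 / 120000000 = 0.00426667 ms.
Propagation delay = d/s = 665000 m / 300000000 m/s = 2.21667 ms.
Total = 2.22 ms.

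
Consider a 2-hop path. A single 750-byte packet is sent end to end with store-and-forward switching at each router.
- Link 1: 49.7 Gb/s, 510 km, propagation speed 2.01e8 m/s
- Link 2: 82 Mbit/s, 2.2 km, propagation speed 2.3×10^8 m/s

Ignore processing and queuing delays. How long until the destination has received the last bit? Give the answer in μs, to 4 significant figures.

2620 μs

L = 750 × 8 = 6000 bits.
Transmission delays (L/R per hop): 0.120724, 73.1707 μs; sum = 73.2915 μs.
Propagation delays (d/s per hop): 2537.31, 9.56522 μs; sum = 2546.88 μs.
End-to-end = 2620 μs.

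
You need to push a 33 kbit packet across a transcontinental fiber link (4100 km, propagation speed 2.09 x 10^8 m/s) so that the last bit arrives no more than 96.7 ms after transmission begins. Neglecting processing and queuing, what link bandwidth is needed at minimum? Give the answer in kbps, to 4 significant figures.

Propagation delay = 4100000 / 209000000 = 19.6172 ms.
Transmission budget = 96.7 − 19.6172 = 77.0828 ms.
R ≥ L / t_tx = 33000 bits / 0.0770828 s = 428.1 kbps.

428.1 kbps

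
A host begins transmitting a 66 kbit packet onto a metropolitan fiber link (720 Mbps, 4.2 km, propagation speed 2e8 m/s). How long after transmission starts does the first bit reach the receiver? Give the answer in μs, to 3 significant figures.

21.0 μs

First bit experiences only propagation delay: d/s = 4200/200000000 = 21.0 μs.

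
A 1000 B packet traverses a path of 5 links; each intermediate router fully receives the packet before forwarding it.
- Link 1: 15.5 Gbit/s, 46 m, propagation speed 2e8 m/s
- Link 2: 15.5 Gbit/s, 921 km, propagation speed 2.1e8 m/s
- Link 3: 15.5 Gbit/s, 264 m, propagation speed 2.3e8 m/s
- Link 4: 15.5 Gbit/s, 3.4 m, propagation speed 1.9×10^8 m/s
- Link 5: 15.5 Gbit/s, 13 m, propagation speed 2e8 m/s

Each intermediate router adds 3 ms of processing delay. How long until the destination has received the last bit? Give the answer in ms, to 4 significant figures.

16.39 ms

L = 1000 × 8 = 8000 bits.
Transmission delay per hop = L/R = 8000/15500000000 = 0.000516129 ms; 5 hops → 0.00258065 ms.
Propagation delays (d/s per hop): 0.00023, 4.38571, 0.00114783, 1.78947e-05, 6.5e-05 ms; sum = 4.38718 ms.
Processing at 4 router(s): 4 × 3 ms = 12 ms.
End-to-end = 16.39 ms.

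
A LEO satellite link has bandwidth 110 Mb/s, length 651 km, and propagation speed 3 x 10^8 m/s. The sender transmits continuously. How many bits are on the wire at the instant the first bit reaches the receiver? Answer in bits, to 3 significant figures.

Propagation delay = 651000 / 300000000 = 0.00217 s.
BDP = R × t_prop = 110000000 × 0.00217 = 238700 bits.

239000 bits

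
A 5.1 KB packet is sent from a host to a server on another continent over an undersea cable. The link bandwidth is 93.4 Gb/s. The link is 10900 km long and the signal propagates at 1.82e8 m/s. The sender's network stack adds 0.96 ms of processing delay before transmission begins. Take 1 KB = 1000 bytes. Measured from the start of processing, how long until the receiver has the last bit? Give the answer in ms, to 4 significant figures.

60.85 ms

L = 40800 bits.
Transmission delay = L/R = 40800 / 93400000000 = 0.000436831 ms.
Propagation delay = d/s = 10900000 m / 182000000 m/s = 59.8901 ms.
Plus processing delay 0.96 ms = 0.96 ms.
Total = 60.85 ms.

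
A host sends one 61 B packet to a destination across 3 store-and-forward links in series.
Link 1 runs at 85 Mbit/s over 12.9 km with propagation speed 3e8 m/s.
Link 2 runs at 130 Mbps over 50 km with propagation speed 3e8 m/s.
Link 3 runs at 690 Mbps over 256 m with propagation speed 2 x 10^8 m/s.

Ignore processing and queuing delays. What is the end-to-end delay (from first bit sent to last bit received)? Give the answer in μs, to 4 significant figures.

221.1 μs

L = 61 × 8 = 488 bits.
Transmission delays (L/R per hop): 5.74118, 3.75385, 0.707246 μs; sum = 10.2023 μs.
Propagation delays (d/s per hop): 43, 166.667, 1.28 μs; sum = 210.947 μs.
End-to-end = 221.1 μs.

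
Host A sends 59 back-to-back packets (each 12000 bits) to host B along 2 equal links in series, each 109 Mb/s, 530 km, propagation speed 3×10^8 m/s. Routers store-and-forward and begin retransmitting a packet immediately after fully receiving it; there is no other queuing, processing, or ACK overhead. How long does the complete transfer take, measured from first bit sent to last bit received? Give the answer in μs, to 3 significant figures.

Per-hop transmission t_tx = L/R = 12000/109000000 = 110.092 μs.
Per-hop propagation t_prop = 530000/300000000 = 1766.67 μs.
Pipeline fill: first packet needs 2·t_tx to clear all hops; remaining 58 packets each add one t_tx.
Total = (2+59-1)·t_tx + 2·t_prop = 60·110.092 + 2·1766.67 = 10100 μs.

10100 μs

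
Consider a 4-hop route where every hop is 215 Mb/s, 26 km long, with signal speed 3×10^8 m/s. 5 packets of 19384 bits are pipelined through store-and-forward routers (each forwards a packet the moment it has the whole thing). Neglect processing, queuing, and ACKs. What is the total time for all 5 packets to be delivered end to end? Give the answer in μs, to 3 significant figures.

1070 μs

Per-hop transmission t_tx = L/R = 19384/215000000 = 90.1581 μs.
Per-hop propagation t_prop = 26000/300000000 = 86.6667 μs.
Pipeline fill: first packet needs 4·t_tx to clear all hops; remaining 4 packets each add one t_tx.
Total = (4+5-1)·t_tx + 4·t_prop = 8·90.1581 + 4·86.6667 = 1070 μs.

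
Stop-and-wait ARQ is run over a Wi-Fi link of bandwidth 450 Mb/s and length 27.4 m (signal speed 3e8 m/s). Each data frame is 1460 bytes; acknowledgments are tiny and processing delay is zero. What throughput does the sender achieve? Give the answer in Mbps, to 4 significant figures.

t_tx = L/R = 11680/450000000 = 2.59556e-05 s.
t_prop = 27.4/300000000 = 9.13333e-08 s; RTT = 1.82667e-07 s.
Cycle = t_tx + RTT = 2.61382e-05 s.
Throughput = L / cycle = 11680 / 2.61382e-05 = 446.9 Mbps.

446.9 Mbps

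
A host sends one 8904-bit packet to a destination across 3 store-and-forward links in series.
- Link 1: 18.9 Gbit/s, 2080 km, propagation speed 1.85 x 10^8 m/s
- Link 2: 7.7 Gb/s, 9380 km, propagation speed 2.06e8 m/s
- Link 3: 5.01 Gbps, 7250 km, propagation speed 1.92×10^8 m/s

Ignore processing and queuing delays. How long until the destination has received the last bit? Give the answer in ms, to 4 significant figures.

94.54 ms

Transmission delays (L/R per hop): 0.000471111, 0.00115636, 0.00177725 ms; sum = 0.00340472 ms.
Propagation delays (d/s per hop): 11.2432, 45.534, 37.7604 ms; sum = 94.5376 ms.
End-to-end = 94.54 ms.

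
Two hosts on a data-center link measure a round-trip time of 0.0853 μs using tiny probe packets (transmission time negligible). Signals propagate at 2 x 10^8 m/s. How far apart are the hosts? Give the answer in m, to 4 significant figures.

One-way propagation = RTT/2 = 0.04265 μs.
d = s × t = 200000000 × 4.265e-08 = 8.530 m.

8.530 m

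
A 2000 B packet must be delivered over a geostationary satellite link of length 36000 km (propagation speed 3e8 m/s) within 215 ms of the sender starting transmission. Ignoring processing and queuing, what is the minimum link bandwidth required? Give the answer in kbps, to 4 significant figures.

L = 16000 bits.
Propagation delay = 36000000 / 300000000 = 120 ms.
Transmission budget = 215 − 120 = 95 ms.
R ≥ L / t_tx = 16000 bits / 0.095 s = 168.4 kbps.

168.4 kbps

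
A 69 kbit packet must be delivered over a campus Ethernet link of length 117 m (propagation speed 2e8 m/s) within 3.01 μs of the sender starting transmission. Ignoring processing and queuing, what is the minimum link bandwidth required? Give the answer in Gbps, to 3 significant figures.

28.5 Gbps

Propagation delay = 117 / 200000000 = 0.585 μs.
Transmission budget = 3.01 − 0.585 = 2.425 μs.
R ≥ L / t_tx = 69000 bits / 2.425e-06 s = 28.5 Gbps.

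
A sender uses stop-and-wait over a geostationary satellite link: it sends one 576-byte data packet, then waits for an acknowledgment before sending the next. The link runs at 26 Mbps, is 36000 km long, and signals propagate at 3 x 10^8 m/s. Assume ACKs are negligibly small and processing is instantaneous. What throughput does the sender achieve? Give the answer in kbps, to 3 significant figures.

t_tx = L/R = 4608/26000000 = 0.000177231 s.
t_prop = 36000000/300000000 = 0.12 s; RTT = 0.24 s.
Cycle = t_tx + RTT = 0.240177 s.
Throughput = L / cycle = 4608 / 0.240177 = 19.2 kbps.

19.2 kbps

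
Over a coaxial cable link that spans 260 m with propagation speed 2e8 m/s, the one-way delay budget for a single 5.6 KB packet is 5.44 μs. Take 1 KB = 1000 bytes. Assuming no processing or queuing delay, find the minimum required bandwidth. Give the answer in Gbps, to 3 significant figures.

10.8 Gbps

L = 44800 bits.
Propagation delay = 260 / 200000000 = 1.3 μs.
Transmission budget = 5.44 − 1.3 = 4.14 μs.
R ≥ L / t_tx = 44800 bits / 4.14e-06 s = 10.8 Gbps.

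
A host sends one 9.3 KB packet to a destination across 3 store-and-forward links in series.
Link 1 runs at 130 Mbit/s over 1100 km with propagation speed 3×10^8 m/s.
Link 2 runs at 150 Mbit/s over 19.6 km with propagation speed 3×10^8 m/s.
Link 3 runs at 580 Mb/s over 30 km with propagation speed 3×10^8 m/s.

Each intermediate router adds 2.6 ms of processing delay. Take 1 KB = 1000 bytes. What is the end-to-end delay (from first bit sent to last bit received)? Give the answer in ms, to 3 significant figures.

10.2 ms

L = 74400 bits.
Transmission delays (L/R per hop): 0.572308, 0.496, 0.128276 ms; sum = 1.19658 ms.
Propagation delays (d/s per hop): 3.66667, 0.0653333, 0.1 ms; sum = 3.832 ms.
Processing at 2 router(s): 2 × 2.6 ms = 5.2 ms.
End-to-end = 10.2 ms.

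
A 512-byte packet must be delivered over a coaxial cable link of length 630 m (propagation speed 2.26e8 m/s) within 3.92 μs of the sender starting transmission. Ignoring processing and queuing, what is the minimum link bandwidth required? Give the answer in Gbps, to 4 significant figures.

3.617 Gbps

L = 4096 bits.
Propagation delay = 630 / 2.26e+08 = 2.78761 μs.
Transmission budget = 3.92 − 2.78761 = 1.13239 μs.
R ≥ L / t_tx = 4096 bits / 1.13239e-06 s = 3.617 Gbps.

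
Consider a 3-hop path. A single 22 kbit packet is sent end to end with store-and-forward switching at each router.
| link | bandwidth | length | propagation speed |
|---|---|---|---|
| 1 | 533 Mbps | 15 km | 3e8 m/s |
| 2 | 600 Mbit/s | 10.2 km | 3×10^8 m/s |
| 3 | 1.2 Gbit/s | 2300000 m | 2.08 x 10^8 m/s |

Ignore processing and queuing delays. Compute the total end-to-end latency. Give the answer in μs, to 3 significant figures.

L = 22000 bits.
Transmission delays (L/R per hop): 41.2758, 36.6667, 18.3333 μs; sum = 96.2758 μs.
Propagation delays (d/s per hop): 50, 34, 11057.7 μs; sum = 11141.7 μs.
End-to-end = 11200 μs.

11200 μs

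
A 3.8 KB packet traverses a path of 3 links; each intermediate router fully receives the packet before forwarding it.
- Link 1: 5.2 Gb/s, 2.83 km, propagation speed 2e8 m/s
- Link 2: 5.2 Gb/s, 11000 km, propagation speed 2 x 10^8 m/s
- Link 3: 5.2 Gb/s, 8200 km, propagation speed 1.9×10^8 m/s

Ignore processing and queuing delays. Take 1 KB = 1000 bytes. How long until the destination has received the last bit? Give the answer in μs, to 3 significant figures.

98200 μs

L = 30400 bits.
Transmission delay per hop = L/R = 30400/5200000000 = 5.84615 μs; 3 hops → 17.5385 μs.
Propagation delays (d/s per hop): 14.15, 55000, 43157.9 μs; sum = 98172 μs.
End-to-end = 98200 μs.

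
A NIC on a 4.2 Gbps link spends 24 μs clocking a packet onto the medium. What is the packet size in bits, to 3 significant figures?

L = R × t_tx = 4200000000 b/s × 2.4e-05 s = 100800 bits.

101000 bits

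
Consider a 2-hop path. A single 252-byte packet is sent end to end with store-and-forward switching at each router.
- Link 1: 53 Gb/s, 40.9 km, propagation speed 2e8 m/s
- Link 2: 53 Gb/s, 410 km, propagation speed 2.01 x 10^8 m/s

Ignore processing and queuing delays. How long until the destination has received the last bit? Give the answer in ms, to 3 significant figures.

2.24 ms

L = 252 × 8 = 2016 bits.
Transmission delay per hop = L/R = 2016/53000000000 = 3.80377e-05 ms; 2 hops → 7.60755e-05 ms.
Propagation delays (d/s per hop): 0.2045, 2.0398 ms; sum = 2.2443 ms.
End-to-end = 2.24 ms.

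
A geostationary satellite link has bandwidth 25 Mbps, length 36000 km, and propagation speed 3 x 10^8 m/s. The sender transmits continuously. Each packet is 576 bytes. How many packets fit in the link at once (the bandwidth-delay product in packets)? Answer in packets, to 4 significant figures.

651.0 packets

Propagation delay = 36000000 / 300000000 = 0.12 s.
BDP = R × t_prop = 25000000 × 0.12 = 3000000 bits.
In packets of 4608 bits: 651.0 packets.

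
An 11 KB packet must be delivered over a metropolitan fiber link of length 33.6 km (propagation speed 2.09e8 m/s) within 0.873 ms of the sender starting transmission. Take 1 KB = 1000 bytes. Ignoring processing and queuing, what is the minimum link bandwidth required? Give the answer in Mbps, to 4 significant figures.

123.6 Mbps

L = 88000 bits.
Propagation delay = 33600 / 209000000 = 0.160766 ms.
Transmission budget = 0.873 − 0.160766 = 0.712234 ms.
R ≥ L / t_tx = 88000 bits / 0.000712234 s = 123.6 Mbps.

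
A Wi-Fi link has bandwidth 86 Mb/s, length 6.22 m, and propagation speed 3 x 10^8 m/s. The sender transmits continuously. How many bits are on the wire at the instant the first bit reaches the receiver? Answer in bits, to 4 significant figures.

1.783 bits

Propagation delay = 6.22 / 300000000 = 2.07333e-08 s.
BDP = R × t_prop = 86000000 × 2.07333e-08 = 1.78307 bits.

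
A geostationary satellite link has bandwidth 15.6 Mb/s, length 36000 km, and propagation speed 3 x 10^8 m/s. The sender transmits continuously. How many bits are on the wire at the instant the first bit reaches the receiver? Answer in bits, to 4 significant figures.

1872000 bits

Propagation delay = 36000000 / 300000000 = 0.12 s.
BDP = R × t_prop = 15600000 × 0.12 = 1872000 bits.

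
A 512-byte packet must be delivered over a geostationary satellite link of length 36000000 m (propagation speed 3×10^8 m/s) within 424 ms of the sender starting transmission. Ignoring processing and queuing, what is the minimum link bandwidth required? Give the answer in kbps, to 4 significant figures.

L = 4096 bits.
Propagation delay = 36000000 / 300000000 = 120 ms.
Transmission budget = 424 − 120 = 304 ms.
R ≥ L / t_tx = 4096 bits / 0.304 s = 13.47 kbps.

13.47 kbps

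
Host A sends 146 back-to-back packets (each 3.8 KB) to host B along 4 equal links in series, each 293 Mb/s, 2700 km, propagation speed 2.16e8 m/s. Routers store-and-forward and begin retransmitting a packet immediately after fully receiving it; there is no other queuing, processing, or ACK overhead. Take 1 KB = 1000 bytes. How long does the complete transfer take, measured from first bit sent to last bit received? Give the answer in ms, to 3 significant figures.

65.5 ms

Per-hop transmission t_tx = L/R = 30400/293000000 = 0.103754 ms.
Per-hop propagation t_prop = 2700000/216000000 = 12.5 ms.
Pipeline fill: first packet needs 4·t_tx to clear all hops; remaining 145 packets each add one t_tx.
Total = (4+146-1)·t_tx + 4·t_prop = 149·0.103754 + 4·12.5 = 65.5 ms.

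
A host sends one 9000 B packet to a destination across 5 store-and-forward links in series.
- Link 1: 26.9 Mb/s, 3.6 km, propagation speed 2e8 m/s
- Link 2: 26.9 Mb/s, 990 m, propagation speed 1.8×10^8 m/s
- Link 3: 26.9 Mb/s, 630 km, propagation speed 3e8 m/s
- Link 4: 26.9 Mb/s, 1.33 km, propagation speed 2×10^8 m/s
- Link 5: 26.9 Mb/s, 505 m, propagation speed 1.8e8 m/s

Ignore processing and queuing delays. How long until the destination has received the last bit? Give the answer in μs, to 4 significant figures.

15520 μs

L = 9000 × 8 = 72000 bits.
Transmission delay per hop = L/R = 72000/26900000 = 2676.58 μs; 5 hops → 13382.9 μs.
Propagation delays (d/s per hop): 18, 5.5, 2100, 6.65, 2.80556 μs; sum = 2132.96 μs.
End-to-end = 15520 μs.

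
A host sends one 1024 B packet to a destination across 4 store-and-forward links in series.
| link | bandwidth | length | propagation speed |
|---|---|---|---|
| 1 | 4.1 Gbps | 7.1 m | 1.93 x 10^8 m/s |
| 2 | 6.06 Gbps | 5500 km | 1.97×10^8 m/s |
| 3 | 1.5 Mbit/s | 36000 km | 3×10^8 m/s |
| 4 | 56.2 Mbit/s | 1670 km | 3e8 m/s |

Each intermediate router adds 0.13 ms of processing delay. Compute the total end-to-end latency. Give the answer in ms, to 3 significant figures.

L = 1024 × 8 = 8192 bits.
Transmission delays (L/R per hop): 0.00199805, 0.00135182, 5.46133, 0.145765 ms; sum = 5.61045 ms.
Propagation delays (d/s per hop): 3.67876e-05, 27.9188, 120, 5.56667 ms; sum = 153.485 ms.
Processing at 3 router(s): 3 × 0.13 ms = 0.39 ms.
End-to-end = 159 ms.

159 ms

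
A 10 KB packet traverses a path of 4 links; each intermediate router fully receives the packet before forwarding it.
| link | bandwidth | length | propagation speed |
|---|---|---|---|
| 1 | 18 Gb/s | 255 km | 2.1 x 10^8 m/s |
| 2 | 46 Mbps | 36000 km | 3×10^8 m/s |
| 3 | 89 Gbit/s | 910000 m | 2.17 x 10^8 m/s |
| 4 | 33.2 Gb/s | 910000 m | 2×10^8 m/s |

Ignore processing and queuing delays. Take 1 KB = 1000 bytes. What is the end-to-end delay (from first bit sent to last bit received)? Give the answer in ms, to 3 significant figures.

132 ms

L = 80000 bits.
Transmission delays (L/R per hop): 0.00444444, 1.73913, 0.000898876, 0.00240964 ms; sum = 1.74688 ms.
Propagation delays (d/s per hop): 1.21429, 120, 4.19355, 4.55 ms; sum = 129.958 ms.
End-to-end = 132 ms.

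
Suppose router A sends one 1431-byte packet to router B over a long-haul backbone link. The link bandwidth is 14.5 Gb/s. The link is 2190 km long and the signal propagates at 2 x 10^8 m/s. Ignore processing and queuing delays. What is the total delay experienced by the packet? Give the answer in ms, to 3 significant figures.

11.0 ms

L = 1431 × 8 = 11448 bits.
Transmission delay = L/R = 11448 / 14500000000 = 0.000789517 ms.
Propagation delay = d/s = 2190000 m / 200000000 m/s = 10.95 ms.
Total = 11.0 ms.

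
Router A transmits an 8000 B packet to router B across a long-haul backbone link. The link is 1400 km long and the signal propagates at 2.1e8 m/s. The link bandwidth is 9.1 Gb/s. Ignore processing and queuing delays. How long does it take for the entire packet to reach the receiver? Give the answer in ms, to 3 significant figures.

L = 8000 × 8 = 64000 bits.
Transmission delay = L/R = 64000 / 9100000000 = 0.00703297 ms.
Propagation delay = d/s = 1400000 m / 210000000 m/s = 6.66667 ms.
Total = 6.67 ms.

6.67 ms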